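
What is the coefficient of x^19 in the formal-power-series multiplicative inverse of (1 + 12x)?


The inverse is 1/(1 + 12x). Apply the geometric identity 1/(1 - y) = sum_{k>=0} y^k with y = -12x:
1/(1 + 12x) = sum_{k>=0} (-12)^k x^k.
So the coefficient of x^19 is (-12)^19 = -319479999370622926848.

-319479999370622926848


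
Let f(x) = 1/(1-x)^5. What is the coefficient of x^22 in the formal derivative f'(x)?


Differentiate: d/dx [ 1/(1-x)^r ] = r / (1-x)^(r+1).
Here r = 5, so f'(x) = 5 / (1-x)^6.
The expansion of 1/(1-x)^(r+1) has coefficient of x^n equal to C(n+r, r).
So the coefficient of x^22 in f'(x) is
5 * C(27, 5) = 5 * 80730 = 403650

403650


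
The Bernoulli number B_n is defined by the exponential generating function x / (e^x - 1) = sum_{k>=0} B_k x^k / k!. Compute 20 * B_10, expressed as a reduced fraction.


Bernoulli numbers can also be computed recursively via B_0 = 1 and sum_{j=0}^{m} C(m+1, j) B_j = 0 for m >= 1. Odd-index Bernoulli numbers vanish for k >= 3.
Computing B_10 = 5/66, so 20 * B_10 = 20 * 5/66 = 50/33.

50/33


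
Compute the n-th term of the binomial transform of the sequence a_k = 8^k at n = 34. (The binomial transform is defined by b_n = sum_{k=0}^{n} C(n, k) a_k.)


With a_k = 8^k, b_n = sum_{k=0}^{n} C(n, k) 8^k = (1 + 8)^n by the binomial theorem.
For n = 34: (1 + 8)^34 = 9^34 = 278128389443693511257285776231761.

278128389443693511257285776231761


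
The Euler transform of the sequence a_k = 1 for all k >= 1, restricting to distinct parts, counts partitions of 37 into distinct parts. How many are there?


Partitions of 37 into distinct parts can be computed via generating function.
Product (1+x)(1+x^2)(1+x^3)...
The coefficient of x^37 = 760

760


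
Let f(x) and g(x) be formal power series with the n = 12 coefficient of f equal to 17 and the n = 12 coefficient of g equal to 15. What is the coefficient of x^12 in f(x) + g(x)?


Addition of formal power series is termwise.
The coefficient of x^12 in f + g = 17 + 15
= 32

32


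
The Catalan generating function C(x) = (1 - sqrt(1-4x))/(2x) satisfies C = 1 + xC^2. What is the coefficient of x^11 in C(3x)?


Substituting x -> 3x scales the n-th coefficient by 3^n, so [x^11] C(3x) = 3^11 * C_11.
C_11 = C(2*11, 11)/(12) = 705432/12 = 58786.
So 3^11 * 58786 = 177147 * 58786 = 10413763542.

10413763542


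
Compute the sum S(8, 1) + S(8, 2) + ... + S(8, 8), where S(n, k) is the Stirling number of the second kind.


By definition, S(n, k) counts partitions of an n-set into exactly k nonempty blocks.
Computing row n = 8 for k = 1..8:
S(8, k): 1, 127, 966, 1701, 1050, 266, 28, 1
Sum = 4140. (This equals Bell_8 since the sum runs over all k.)

4140


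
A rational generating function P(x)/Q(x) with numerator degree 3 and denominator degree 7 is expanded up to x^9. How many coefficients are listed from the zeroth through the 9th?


Expanding up to x^9 gives the coefficients for x^0, x^1, ..., x^9.
That is 9 + 1 = 10 coefficients in total.

10


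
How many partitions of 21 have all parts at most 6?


Using the generating function (1-x)^(-1)(1-x^2)^(-1)...(1-x^6)^(-1),
the coefficient of x^21 counts these restricted partitions.
Result = 331

331


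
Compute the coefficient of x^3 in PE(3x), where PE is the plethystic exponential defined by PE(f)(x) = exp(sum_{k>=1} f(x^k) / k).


With f(x) = 3x, the exponent is sum_{k>=1} 3 x^k / k = 3 * (-ln(1 - x)). Exponentiating:
PE(3x) = exp(-3 ln(1 - x)) = 1/(1 - x)^3.
By the negative binomial expansion, [x^n] 1/(1 - x)^3 = C(n + 2, 2).
For n = 3: C(5, 2) = 10.

10


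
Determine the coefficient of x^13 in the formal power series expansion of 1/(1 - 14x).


The geometric series identity gives 1/(1 - c x) = sum_{k>=0} c^k x^k, so the coefficient of x^k is c^k.
Here c = 14 and k = 13.
Computing: 14^13 = 793714773254144

793714773254144


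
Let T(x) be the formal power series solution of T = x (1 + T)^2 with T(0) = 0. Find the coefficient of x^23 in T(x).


Apply the Lagrange inversion formula: if T = x * phi(T) with phi(t) = (1 + t)^2, then [x^n] T = (1/n) [t^(n-1)] phi(t)^n = (1/n) [t^(n-1)] (1 + t)^(2n) = (1/n) C(2n, n-1).
Using the identity C(2n, n-1) = C(2n, n) * n / (n+1), the unscaled factor equals C(2n, n) / (n+1) = C_n, the n-th Catalan number.
For n = 23: C_23 = C(46, 23) / 24 = 8233430727600/24 = 343059613650 = 343059613650.

343059613650


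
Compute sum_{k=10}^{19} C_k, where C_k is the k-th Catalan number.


C_10 through C_19: 16796, 58786, 208012, 742900, 2674440, 9694845, 35357670, 129644790, 477638700, 1767263190
Sum = 16796 + 58786 + 208012 + 742900 + 2674440 + 9694845 + 35357670 + 129644790 + 477638700 + 1767263190
= 2423300129

2423300129


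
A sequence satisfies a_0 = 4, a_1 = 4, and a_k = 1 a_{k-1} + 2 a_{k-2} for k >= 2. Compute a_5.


The characteristic equation is t^2 - 1 t - 2 = 0, with roots r_1 = 2 and r_2 = -1 (so c_1 = r_1 + r_2, c_2 = -r_1 r_2 as required).
One can use the closed form a_n = A r_1^n + B r_2^n, but direct iteration is more reliable:
a_0 = 4, a_1 = 4, a_2 = 12, a_3 = 20, a_4 = 44, a_5 = 84.
So a_5 = 84.

84


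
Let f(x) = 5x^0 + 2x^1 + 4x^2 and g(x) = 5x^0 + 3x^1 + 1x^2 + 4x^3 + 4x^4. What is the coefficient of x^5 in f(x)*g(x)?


Cauchy product at x^5:
2*4 + 4*4
= 24

24


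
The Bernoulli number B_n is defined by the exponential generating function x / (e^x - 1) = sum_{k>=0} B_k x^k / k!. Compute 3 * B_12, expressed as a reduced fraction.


Bernoulli numbers can also be computed recursively via B_0 = 1 and sum_{j=0}^{m} C(m+1, j) B_j = 0 for m >= 1. Odd-index Bernoulli numbers vanish for k >= 3.
Computing B_12 = -691/2730, so 3 * B_12 = 3 * -691/2730 = -691/910.

-691/910


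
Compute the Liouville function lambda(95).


The Liouville function is lambda(k) = (-1)^Omega(k), where Omega(k) counts the prime factors of k with multiplicity.
Factoring: 95 = 5 * 19, so Omega(95) = 2.
lambda(95) = (-1)^2 = 1.

1


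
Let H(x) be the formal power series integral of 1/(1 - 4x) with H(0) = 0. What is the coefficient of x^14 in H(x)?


1/(1 - 4x) = sum_{k>=0} 4^k x^k. Integrating termwise with H(0) = 0:
H(x) = sum_{k>=0} 4^k x^(k+1) / (k+1) = sum_{m>=1} 4^(m-1) x^m / m.
For m = 14: 4^13/14 = 67108864/14 = 33554432/7.

33554432/7


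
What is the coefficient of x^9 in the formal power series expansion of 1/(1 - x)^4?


The negative binomial / multiset identity is
1/(1 - x)^r = sum_{k>=0} C(k + r - 1, r - 1) x^k.
Here r = 4 and k = 9, so the coefficient is
C(9 + 3, 3) = C(12, 3)
= 220

220


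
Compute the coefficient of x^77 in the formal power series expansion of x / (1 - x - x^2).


Let f(x) = sum_{k>=0} a_k x^k. Multiplying f(x) * (1 - x - x^2) = x and matching coefficients gives a_0 = 0, a_1 = 1, and a_k = a_{k-1} + a_{k-2} for k >= 2. These are the Fibonacci numbers F_k.
Iterating from F_0 = 0, F_1 = 1:
F_0=0, F_1=1, F_2=1, F_3=2, F_4=3, F_5=5, F_6=8, F_7=13, F_8=21, F_9=34, ...
F_77 = 5527939700884757.

5527939700884757


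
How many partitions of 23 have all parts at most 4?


Using the generating function (1-x)^(-1)(1-x^2)^(-1)...(1-x^4)^(-1),
the coefficient of x^23 counts these restricted partitions.
Result = 150

150


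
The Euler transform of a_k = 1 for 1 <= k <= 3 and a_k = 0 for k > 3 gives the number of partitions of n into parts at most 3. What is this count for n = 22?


Partitions of 22 into parts at most 3:
Using generating function (1-x)^(-1)(1-x^2)^(-1)(1-x^3)^(-1),
the coefficient of x^22 = 52

52


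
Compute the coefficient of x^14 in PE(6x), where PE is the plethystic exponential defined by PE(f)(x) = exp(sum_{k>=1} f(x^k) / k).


With f(x) = 6x, the exponent is sum_{k>=1} 6 x^k / k = 6 * (-ln(1 - x)). Exponentiating:
PE(6x) = exp(-6 ln(1 - x)) = 1/(1 - x)^6.
By the negative binomial expansion, [x^n] 1/(1 - x)^6 = C(n + 5, 5).
For n = 14: C(19, 5) = 11628.

11628


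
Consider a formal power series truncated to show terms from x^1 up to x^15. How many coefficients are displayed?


From x^1 to x^15 inclusive, the count is 15 - 1 + 1 = 15.

15


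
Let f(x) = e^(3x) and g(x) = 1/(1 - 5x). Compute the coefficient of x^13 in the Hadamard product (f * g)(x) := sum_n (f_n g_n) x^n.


Expanding: f_k = 3^k/k! (from e^(3x)) and g_k = 5^k (from 1/(1 - 5x)). So the Hadamard coefficient (f * g)_k = 3^k 5^k / k! = (15)^k / k!.
For k = 13: 15^13/13! = 1946195068359375/6227020800 = 320361328125/1025024.

320361328125/1025024


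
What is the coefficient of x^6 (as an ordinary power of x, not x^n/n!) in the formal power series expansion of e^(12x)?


The exponential series is e^y = sum_{k>=0} y^k / k!. Substituting y = 12x gives
e^(12x) = sum_{k>=0} 12^k x^k / k!.
So the coefficient of x^n is a^n/n! with a = 12, n = 6:
12^6 / 6! = 2985984/720 = 20736/5

20736/5


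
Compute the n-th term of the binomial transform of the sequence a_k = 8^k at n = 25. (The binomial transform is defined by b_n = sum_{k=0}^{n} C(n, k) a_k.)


With a_k = 8^k, b_n = sum_{k=0}^{n} C(n, k) 8^k = (1 + 8)^n by the binomial theorem.
For n = 25: (1 + 8)^25 = 9^25 = 717897987691852588770249.

717897987691852588770249


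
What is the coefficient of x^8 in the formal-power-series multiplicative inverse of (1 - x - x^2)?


Let the inverse be f(x) = sum_{k>=0} a_k x^k. From f(x) * (1 - x - x^2) = 1 and matching coefficients:
 x^0: a_0 = 1.
 x^1: a_1 - a_0 = 0, so a_1 = 1.
 x^k (k >= 2): a_k - a_{k-1} - a_{k-2} = 0, i.e. a_k = a_{k-1} + a_{k-2}.
This is the Fibonacci-type recurrence shifted so that a_0 = a_1 = 1.
Iterating: a_0=1, a_1=1, a_2=2, a_3=3, a_4=5, a_5=8, a_6=13, a_7=21, a_8=34
a_8 = 34.

34


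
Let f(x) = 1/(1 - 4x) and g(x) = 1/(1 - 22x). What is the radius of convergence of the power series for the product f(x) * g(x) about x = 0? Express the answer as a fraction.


The radius of 1/(1 - 4x) is 1/4 (nearest singularity at x = 1/4), and the radius of 1/(1 - 22x) is 1/22.
The product f(x)*g(x) = 1/((1 - 4x)(1 - 22x)) has singularities at both 1/4 and 1/22, so its radius of convergence is the distance to the nearest one:
min(1/4, 1/22) = 1/22.

1/22


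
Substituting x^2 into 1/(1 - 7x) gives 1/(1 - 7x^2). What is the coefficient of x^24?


The coefficient of x^(2m) in 1/(1 - 7x^2) is 7^m.
With n = 24 = 2*12, the coefficient is 7^12 = 13841287201.

13841287201


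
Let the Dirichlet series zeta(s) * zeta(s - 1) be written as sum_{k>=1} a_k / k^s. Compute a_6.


Convolution gives a_k = sum_{d | k} d * 1 = sum_{d | k} d = sigma(k), the sum of positive divisors of k.
For k = 6, the divisors are 1, 2, 3, 6, so
sigma(6) = 1 + 2 + 3 + 6 = 12.

12


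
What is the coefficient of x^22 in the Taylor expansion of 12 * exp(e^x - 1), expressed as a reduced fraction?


exp(e^x - 1) = sum_{k>=0} Bell_k x^k / k!, where Bell_k is the k-th Bell number.
So the coefficient of x^22 is 12 * Bell_22 / 22!.
Computing: Bell_22 = 4506715738447323 and 22! = 1124000727777607680000, giving
12 * 4506715738447323/1124000727777607680000 = 88366975263673/1836602496368640000.

88366975263673/1836602496368640000


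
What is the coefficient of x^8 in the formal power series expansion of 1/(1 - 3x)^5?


The general identity 1/(1 - c x)^r = sum_{k>=0} c^k C(k + r - 1, r - 1) x^k follows by substituting y = c x into 1/(1 - y)^r = sum_{k>=0} C(k + r - 1, r - 1) y^k.
For c = 3, r = 5, k = 8:
3^8 * C(12, 4) = 6561 * 495 = 3247695.

3247695


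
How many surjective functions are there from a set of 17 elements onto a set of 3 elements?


By inclusion-exclusion on which target elements are missed, the number of surjections from an n-set onto a k-set is
surj(n, k) = sum_{j=0}^{k} (-1)^j C(k, j) (k - j)^n.
Equivalently surj(n, k) = k! * S(n, k), where S(n, k) is the Stirling number of the second kind.
For n = 17, k = 3:
S(17, 3) = 21457825, so
surj = 3! * 21457825 = 6 * 21457825 = 128746950.

128746950


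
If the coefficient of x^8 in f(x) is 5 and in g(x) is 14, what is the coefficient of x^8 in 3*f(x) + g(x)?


Scalar multiplication scales coefficients: 3 * 5 = 15.
Then add the g coefficient: 15 + 14
= 29

29


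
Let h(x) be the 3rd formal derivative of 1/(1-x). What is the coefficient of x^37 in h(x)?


Differentiating 3 times: d^3/dx^3 [1/(1-x)] = 3!/(1-x)^4.
The expansion 1/(1-x)^4 = sum_{k>=0} C(k+3, 3) x^k, so the coefficient of x^n in 3!/(1-x)^4 is 3! * C(n+3, 3).
For n = 37: 6 * C(40, 3) = 6 * 9880 = 59280

59280


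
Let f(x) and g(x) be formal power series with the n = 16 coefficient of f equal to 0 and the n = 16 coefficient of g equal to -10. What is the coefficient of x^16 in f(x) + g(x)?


Addition of formal power series is termwise.
The coefficient of x^16 in f + g = 0 + -10
= -10

-10


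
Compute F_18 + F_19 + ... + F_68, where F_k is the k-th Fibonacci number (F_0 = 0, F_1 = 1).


Use the identity sum_{k=0}^{N} F_k = F_{N+2} - 1 (which follows from F_{k+2} - F_{k+1} = F_k). Then
sum_{k=18}^{68} F_k = (F_{70} - 1) - (F_{19} - 1) = F_{70} - F_{19}.
Computing: F_{70} = 190392490709135, F_{19} = 4181, so
Sum = 190392490709135 - 4181 = 190392490704954.

190392490704954


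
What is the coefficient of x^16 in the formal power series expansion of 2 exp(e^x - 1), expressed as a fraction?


exp(e^x - 1) is the exponential generating function for the Bell numbers Bell_k: exp(e^x - 1) = sum_{k>=0} Bell_k x^k / k!.
So the coefficient of x^16 in 2 exp(e^x - 1) is 2 Bell_16 / 16!.
Computing: Bell_16 = 10480142147 and 16! = 20922789888000, giving
2 * 10480142147/20922789888000 = 10480142147/10461394944000.

10480142147/10461394944000


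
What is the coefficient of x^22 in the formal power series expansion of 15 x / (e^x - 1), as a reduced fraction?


The exponential generating function for Bernoulli numbers is
x / (e^x - 1) = sum_{k>=0} B_k x^k / k!.
So the coefficient of x^22 in 15 x / (e^x - 1) is 15 B_22 / 22!.
Computing: B_22 = 854513/138, 22! = 1124000727777607680000, giving
15 * 854513/138 / 1124000727777607680000 = 77683/940073335959453696000.

77683/940073335959453696000


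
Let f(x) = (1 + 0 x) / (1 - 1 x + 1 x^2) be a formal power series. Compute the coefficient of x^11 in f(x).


Write f(x) = sum_{k>=0} a_k x^k. Multiplying both sides by 1 - 1 x + 1 x^2 gives
(1 - 1 x + 1 x^2) sum_{k>=0} a_k x^k = 1 + 0 x.
Matching coefficients:
 x^0: a_0 = 1
 x^1: a_1 - 1 a_0 = 0  =>  a_1 = 1*1 + 0 = 1
 x^k (k >= 2): a_k = 1 a_{k-1} - 1 a_{k-2}.
Iterating: a_2 = 0, a_3 = -1, a_4 = -1, a_5 = 0, a_6 = 1, a_7 = 1, a_8 = 0, a_9 = -1, a_10 = -1, a_11 = 0.
So the coefficient of x^11 is 0.

0


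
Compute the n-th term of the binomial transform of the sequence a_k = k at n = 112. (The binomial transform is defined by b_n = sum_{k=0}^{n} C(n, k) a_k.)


With a_k = k, b_n = sum_{k=0}^{n} C(n, k) k. Using k * C(n, k) = n * C(n-1, k-1) gives b_n = n * sum_{k>=1} C(n-1, k-1) = n * 2^(n-1).
For n = 112: 112 * 2^111 = 112 * 2596148429267413814265248164610048 = 290768624077950347197707794436325376.

290768624077950347197707794436325376


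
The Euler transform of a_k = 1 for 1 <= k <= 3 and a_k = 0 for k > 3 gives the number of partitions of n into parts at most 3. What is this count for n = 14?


Partitions of 14 into parts at most 3:
Using generating function (1-x)^(-1)(1-x^2)^(-1)(1-x^3)^(-1),
the coefficient of x^14 = 24

24


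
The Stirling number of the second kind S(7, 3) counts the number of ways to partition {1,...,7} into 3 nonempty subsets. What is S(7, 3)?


Using the explicit formula S(n,k) = (1/k!) sum_{j=0}^{k} (-1)^(k-j) C(k,j) j^n:
S(7, 3) = 301
Equivalently, S(n,k) is n! times the coefficient of x^n in the EGF (e^x - 1)^k / k!.

301


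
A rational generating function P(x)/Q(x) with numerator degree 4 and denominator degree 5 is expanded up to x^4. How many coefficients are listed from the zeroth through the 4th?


Expanding up to x^4 gives the coefficients for x^0, x^1, ..., x^4.
That is 4 + 1 = 5 coefficients in total.

5


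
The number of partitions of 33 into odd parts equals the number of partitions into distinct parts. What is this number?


Computing partitions of 33 into odd parts (1, 3, 5, ...):
Using the generating function prod_{k>=0} 1/(1-x^(2k+1)),
the count is 448

448


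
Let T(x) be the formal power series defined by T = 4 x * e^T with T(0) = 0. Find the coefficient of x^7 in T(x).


Apply the Lagrange inversion formula: if T = 4 x * phi(T) with phi(t) = e^t, then
[x^n] T = 4^n * (1/n) [t^(n-1)] phi(t)^n = 4^n * (1/n) [t^(n-1)] e^(n t) = 4^n * (1/n) * n^(n-1) / (n-1)! = 4^n * n^(n-1) / n!.
When c = 1 this is the Cayley count of rooted labeled trees on n vertices, divided by n!.
For n = 7: 4^7 * 7^6 / 7! = 16384 * 117649/5040 = 17210368/45.

17210368/45


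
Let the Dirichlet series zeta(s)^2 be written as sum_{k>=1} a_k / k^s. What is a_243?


The Dirichlet convolution of the constant function 1 with itself gives (1 * 1)(k) = sum_{d | k} 1 = d(k), the number of positive divisors of k.
Since zeta(s) = sum_{k>=1} 1/k^s, we have zeta(s)^2 = sum_{k>=1} d(k)/k^s, so a_k = d(k).
For k = 243: the divisors are 1, 3, 9, 27, 81, 243.
Count = 6.

6


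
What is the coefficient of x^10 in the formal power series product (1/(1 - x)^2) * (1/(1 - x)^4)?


Combine the factors: (1/(1 - x)^2) * (1/(1 - x)^4) = 1/(1 - x)^6.
Then use 1/(1 - x)^r = sum_{k>=0} C(k + r - 1, r - 1) x^k with r = 6 and k = 10:
C(15, 5) = 3003.

3003


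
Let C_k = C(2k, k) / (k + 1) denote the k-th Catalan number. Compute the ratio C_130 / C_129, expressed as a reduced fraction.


Using C_k = (2k)! / (k! (k+1)!), the ratio C_{k+1}/C_k simplifies to
C_{k+1}/C_k = [(2k+2)! / ((k+1)! (k+2)!)] * [k! (k+1)! / (2k)!]
 = (2k+2)(2k+1) / ((k+1)(k+2)) = 2(2k+1) / (k+2).
For k = 129: 2(2*129 + 1) / (129 + 2) = 518/131 = 518/131.

518/131


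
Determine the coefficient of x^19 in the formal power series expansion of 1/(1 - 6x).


The geometric series identity gives 1/(1 - c x) = sum_{k>=0} c^k x^k, so the coefficient of x^k is c^k.
Here c = 6 and k = 19.
Computing: 6^19 = 609359740010496

609359740010496


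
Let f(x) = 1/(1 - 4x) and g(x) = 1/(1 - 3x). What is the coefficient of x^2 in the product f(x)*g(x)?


The coefficient of x^n in f*g is the Cauchy product: sum_{k=0}^{n} a^k * b^(n-k).
With a=4, b=3, n=2:
sum_{k=0}^{2} 4^k * 3^(2-k)
= 37

37


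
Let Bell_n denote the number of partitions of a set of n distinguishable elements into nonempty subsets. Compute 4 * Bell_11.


Bell_11 can be computed from the Bell triangle or from Dobinski's identity Bell_n = (1/e) * sum_{k>=0} k^n / k!.
Computing Bell_11 = 678570.
Then 4 * 678570 = 2714280.

2714280


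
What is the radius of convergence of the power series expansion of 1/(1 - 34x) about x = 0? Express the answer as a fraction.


Expanding 1/(1 - 34x) = sum_{k>=0} 34^k x^k, the series converges when |34x| < 1, i.e., |x| < 1/34.
So the radius of convergence is 1/34 = 1/34.

1/34


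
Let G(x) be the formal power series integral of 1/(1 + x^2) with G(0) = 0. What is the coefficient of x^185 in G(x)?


1/(1 + x^2) = sum_{j>=0} (-1)^j x^(2j). Integrating termwise with G(0) = 0:
G(x) = sum_{j>=0} (-1)^j x^(2j+1) / (2j+1) = arctan(x).
Only odd powers are nonzero. For x^185 write 185 = 2*92 + 1, giving
(-1)^92 / 185 = 1/185 = 1/185.

1/185


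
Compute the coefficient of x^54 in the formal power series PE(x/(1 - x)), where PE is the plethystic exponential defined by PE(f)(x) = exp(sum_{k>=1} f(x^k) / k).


For f(x) = x/(1 - x) we have
sum_{k>=1} f(x^k) / k = sum_{k>=1} (1/k) * x^k / (1 - x^k) = sum_{k, m >= 1} x^(k m) / k,
which after exponentiating simplifies to
PE(x/(1 - x)) = prod_{k>=1} 1 / (1 - x^k).
This is the generating function for the partition function p(n), so the coefficient of x^54 is p(54).
Computing p(54) by dynamic programming over parts 1, 2, ..., 54: p(54) = 386155.

386155


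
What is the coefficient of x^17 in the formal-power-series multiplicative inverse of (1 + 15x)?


The inverse is 1/(1 + 15x). Apply the geometric identity 1/(1 - y) = sum_{k>=0} y^k with y = -15x:
1/(1 + 15x) = sum_{k>=0} (-15)^k x^k.
So the coefficient of x^17 is (-15)^17 = -98526125335693359375.

-98526125335693359375


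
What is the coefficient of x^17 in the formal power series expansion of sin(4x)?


The Maclaurin series is sin(t) = sum_{k>=0} (-1)^k t^(2k+1) / (2k+1)!, so substituting t = 4x, only odd powers of x are nonzero, with coefficient of x^(2k+1) equal to (-1)^k 4^(2k+1) / (2k+1)!.
Write 17 = 2*8 + 1, giving the coefficient (-1)^8 * 4^17 / 17! = 17179869184/355687428096000 = 524288/10854718875.

524288/10854718875


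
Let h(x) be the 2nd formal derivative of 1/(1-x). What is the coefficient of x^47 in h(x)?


Differentiating 2 times: d^2/dx^2 [1/(1-x)] = 2!/(1-x)^3.
The expansion 1/(1-x)^3 = sum_{k>=0} C(k+2, 2) x^k, so the coefficient of x^n in 2!/(1-x)^3 is 2! * C(n+2, 2).
For n = 47: 2 * C(49, 2) = 2 * 1176 = 2352

2352


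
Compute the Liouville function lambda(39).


The Liouville function is lambda(k) = (-1)^Omega(k), where Omega(k) counts the prime factors of k with multiplicity.
Factoring: 39 = 3 * 13, so Omega(39) = 2.
lambda(39) = (-1)^2 = 1.

1


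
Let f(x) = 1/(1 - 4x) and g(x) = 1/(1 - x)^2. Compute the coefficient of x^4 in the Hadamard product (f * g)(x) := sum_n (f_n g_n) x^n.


f has coefficients f_k = 4^k. For g = 1/(1 - x)^2 the coefficient is g_k = C(k + 1, 1) = k + 1. The Hadamard coefficient is (f * g)_k = 4^k * (k + 1).
For k = 4: 4^4 * 5 = 256 * 5 = 1280.

1280


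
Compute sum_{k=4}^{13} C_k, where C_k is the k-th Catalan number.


C_4 through C_13: 14, 42, 132, 429, 1430, 4862, 16796, 58786, 208012, 742900
Sum = 14 + 42 + 132 + 429 + 1430 + 4862 + 16796 + 58786 + 208012 + 742900
= 1033403

1033403


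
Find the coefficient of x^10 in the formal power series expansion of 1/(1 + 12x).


Write 1/(1 + c x) = 1/(1 - (-c) x) and apply the geometric-series identity
1/(1 - y) = sum_{k>=0} y^k to get 1/(1 + c x) = sum_{k>=0} (-c)^k x^k.
So the coefficient of x^k is (-c)^k = (-1)^k * c^k.
Here c = 12 and k = 10:
(-12)^10 = 1 * 61917364224 = 61917364224

61917364224


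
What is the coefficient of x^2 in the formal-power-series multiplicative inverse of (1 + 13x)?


The inverse is 1/(1 + 13x). Apply the geometric identity 1/(1 - y) = sum_{k>=0} y^k with y = -13x:
1/(1 + 13x) = sum_{k>=0} (-13)^k x^k.
So the coefficient of x^2 is (-13)^2 = 169.

169


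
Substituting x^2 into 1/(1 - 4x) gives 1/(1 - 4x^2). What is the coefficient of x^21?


Since 1/(1 - 4x^2) only has even powers of x,
the coefficient of x^21 (odd) is 0.

0


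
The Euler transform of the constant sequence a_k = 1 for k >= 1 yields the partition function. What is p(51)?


The Euler transform converts the sequence a_k = 1 into the number of integer partitions.
Using the recurrence or dynamic programming:
p(51) = 239943

239943


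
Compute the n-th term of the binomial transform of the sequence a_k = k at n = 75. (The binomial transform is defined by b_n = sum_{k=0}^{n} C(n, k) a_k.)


With a_k = k, b_n = sum_{k=0}^{n} C(n, k) k. Using k * C(n, k) = n * C(n-1, k-1) gives b_n = n * sum_{k>=1} C(n-1, k-1) = n * 2^(n-1).
For n = 75: 75 * 2^74 = 75 * 18889465931478580854784 = 1416709944860893564108800.

1416709944860893564108800


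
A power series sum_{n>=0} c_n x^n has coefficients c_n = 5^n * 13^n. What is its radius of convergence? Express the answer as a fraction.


By the root test (Cauchy-Hadamard), the radius is R = 1 / limsup_n |c_n|^(1/n).
Here |c_n|^(1/n) = (5^n * 13^n)^(1/n) = 5 * 13 = 65 for all n.
So R = 1/65 = 1/65.

1/65


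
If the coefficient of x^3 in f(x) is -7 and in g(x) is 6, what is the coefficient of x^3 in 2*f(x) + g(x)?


Scalar multiplication scales coefficients: 2 * -7 = -14.
Then add the g coefficient: -14 + 6
= -8

-8


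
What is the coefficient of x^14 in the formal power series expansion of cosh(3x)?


The Maclaurin series is cosh(t) = sum_{m>=0} t^(2m) / (2m)!, so substituting t = 3x, only even powers of x are nonzero, with coefficient of x^(2m) equal to 3^(2m) / (2m)!.
For x^14 the coefficient is 3^14/14! = 4782969/87178291200 = 19683/358758400.

19683/358758400


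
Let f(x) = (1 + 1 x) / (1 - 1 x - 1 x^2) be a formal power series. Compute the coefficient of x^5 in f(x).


Write f(x) = sum_{k>=0} a_k x^k. Multiplying both sides by 1 - 1 x - 1 x^2 gives
(1 - 1 x - 1 x^2) sum_{k>=0} a_k x^k = 1 + 1 x.
Matching coefficients:
 x^0: a_0 = 1
 x^1: a_1 - 1 a_0 = 1  =>  a_1 = 1*1 + 1 = 2
 x^k (k >= 2): a_k = 1 a_{k-1} + 1 a_{k-2}.
Iterating: a_2 = 3, a_3 = 5, a_4 = 8, a_5 = 13.
So the coefficient of x^5 is 13.

13


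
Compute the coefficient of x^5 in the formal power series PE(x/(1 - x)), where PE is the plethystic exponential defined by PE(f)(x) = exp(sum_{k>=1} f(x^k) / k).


For f(x) = x/(1 - x) we have
sum_{k>=1} f(x^k) / k = sum_{k>=1} (1/k) * x^k / (1 - x^k) = sum_{k, m >= 1} x^(k m) / k,
which after exponentiating simplifies to
PE(x/(1 - x)) = prod_{k>=1} 1 / (1 - x^k).
This is the generating function for the partition function p(n), so the coefficient of x^5 is p(5).
Computing p(5) by dynamic programming over parts 1, 2, ..., 5: p(5) = 7.

7


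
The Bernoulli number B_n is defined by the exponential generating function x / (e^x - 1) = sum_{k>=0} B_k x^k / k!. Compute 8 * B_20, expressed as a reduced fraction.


Bernoulli numbers can also be computed recursively via B_0 = 1 and sum_{j=0}^{m} C(m+1, j) B_j = 0 for m >= 1. Odd-index Bernoulli numbers vanish for k >= 3.
Computing B_20 = -174611/330, so 8 * B_20 = 8 * -174611/330 = -698444/165.

-698444/165


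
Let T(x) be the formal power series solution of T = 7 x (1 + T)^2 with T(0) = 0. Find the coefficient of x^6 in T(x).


Apply the Lagrange inversion formula: if T = 7 x * phi(T) with phi(t) = (1 + t)^2, then [x^n] T = 7^n * (1/n) [t^(n-1)] phi(t)^n = 7^n * (1/n) [t^(n-1)] (1 + t)^(2n) = 7^n * (1/n) C(2n, n-1).
Using the identity C(2n, n-1) = C(2n, n) * n / (n+1), the unscaled factor equals C(2n, n) / (n+1) = C_n, the n-th Catalan number.
For n = 6: C_6 = C(12, 6) / 7 = 924/7 = 132.
With the 7^6 = 117649 factor, the coefficient is 117649 * 132 = 15529668.

15529668


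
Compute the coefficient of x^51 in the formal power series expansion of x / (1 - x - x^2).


Let f(x) = sum_{k>=0} a_k x^k. Multiplying f(x) * (1 - x - x^2) = x and matching coefficients gives a_0 = 0, a_1 = 1, and a_k = a_{k-1} + a_{k-2} for k >= 2. These are the Fibonacci numbers F_k.
Iterating from F_0 = 0, F_1 = 1:
F_0=0, F_1=1, F_2=1, F_3=2, F_4=3, F_5=5, F_6=8, F_7=13, F_8=21, F_9=34, ...
F_51 = 20365011074.

20365011074


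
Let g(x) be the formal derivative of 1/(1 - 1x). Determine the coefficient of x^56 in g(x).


Differentiate termwise: d/dx sum_{k>=0} 1^k x^k = sum_{k>=1} k 1^k x^(k-1) = sum_{j>=0} (j+1) 1^(j+1) x^j.
Equivalently, d/dx [1/(1 - 1x)] = 1/(1 - 1x)^2.
For j = 56: 57 * 1^57 = 57 * 1 = 57.

57


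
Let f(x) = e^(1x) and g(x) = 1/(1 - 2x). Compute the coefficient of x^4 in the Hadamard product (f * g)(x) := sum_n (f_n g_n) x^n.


Expanding: f_k = 1^k/k! (from e^(1x)) and g_k = 2^k (from 1/(1 - 2x)). So the Hadamard coefficient (f * g)_k = 1^k 2^k / k! = (2)^k / k!.
For k = 4: 2^4/4! = 16/24 = 2/3.

2/3


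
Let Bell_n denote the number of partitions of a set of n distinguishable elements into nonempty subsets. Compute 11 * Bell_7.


Bell_7 can be computed from the Bell triangle or from Dobinski's identity Bell_n = (1/e) * sum_{k>=0} k^n / k!.
Computing Bell_7 = 877.
Then 11 * 877 = 9647.

9647


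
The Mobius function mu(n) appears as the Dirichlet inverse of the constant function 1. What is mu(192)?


192 has a squared prime factor, so mu(192) = 0.
Factorization reveals a repeated prime.

0


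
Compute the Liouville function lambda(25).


The Liouville function is lambda(k) = (-1)^Omega(k), where Omega(k) counts the prime factors of k with multiplicity.
Factoring: 25 = 5 * 5, so Omega(25) = 2.
lambda(25) = (-1)^2 = 1.

1


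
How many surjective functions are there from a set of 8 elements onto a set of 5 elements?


By inclusion-exclusion on which target elements are missed, the number of surjections from an n-set onto a k-set is
surj(n, k) = sum_{j=0}^{k} (-1)^j C(k, j) (k - j)^n.
Equivalently surj(n, k) = k! * S(n, k), where S(n, k) is the Stirling number of the second kind.
For n = 8, k = 5:
S(8, 5) = 1050, so
surj = 5! * 1050 = 120 * 1050 = 126000.

126000


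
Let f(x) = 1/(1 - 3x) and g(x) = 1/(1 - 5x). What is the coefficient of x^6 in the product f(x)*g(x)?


The coefficient of x^n in f*g is the Cauchy product: sum_{k=0}^{n} a^k * b^(n-k).
With a=3, b=5, n=6:
sum_{k=0}^{6} 3^k * 5^(6-k)
= 37969

37969


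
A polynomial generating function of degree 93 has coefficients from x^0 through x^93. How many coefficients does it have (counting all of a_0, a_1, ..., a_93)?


A polynomial of degree 93 takes the form a_0 + a_1 x + ... + a_93 x^93.
The number of coefficients is 93 + 1 = 94.

94


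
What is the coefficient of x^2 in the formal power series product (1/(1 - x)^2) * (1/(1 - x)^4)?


Combine the factors: (1/(1 - x)^2) * (1/(1 - x)^4) = 1/(1 - x)^6.
Then use 1/(1 - x)^r = sum_{k>=0} C(k + r - 1, r - 1) x^k with r = 6 and k = 2:
C(7, 5) = 21.

21


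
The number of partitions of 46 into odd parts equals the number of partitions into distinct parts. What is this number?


Computing partitions of 46 into odd parts (1, 3, 5, ...):
Using the generating function prod_{k>=0} 1/(1-x^(2k+1)),
the count is 2304

2304


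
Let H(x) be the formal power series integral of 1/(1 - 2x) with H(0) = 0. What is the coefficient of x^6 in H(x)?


1/(1 - 2x) = sum_{k>=0} 2^k x^k. Integrating termwise with H(0) = 0:
H(x) = sum_{k>=0} 2^k x^(k+1) / (k+1) = sum_{m>=1} 2^(m-1) x^m / m.
For m = 6: 2^5/6 = 32/6 = 16/3.

16/3


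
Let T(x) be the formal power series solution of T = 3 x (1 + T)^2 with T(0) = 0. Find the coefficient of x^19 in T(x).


Apply the Lagrange inversion formula: if T = 3 x * phi(T) with phi(t) = (1 + t)^2, then [x^n] T = 3^n * (1/n) [t^(n-1)] phi(t)^n = 3^n * (1/n) [t^(n-1)] (1 + t)^(2n) = 3^n * (1/n) C(2n, n-1).
Using the identity C(2n, n-1) = C(2n, n) * n / (n+1), the unscaled factor equals C(2n, n) / (n+1) = C_n, the n-th Catalan number.
For n = 19: C_19 = C(38, 19) / 20 = 35345263800/20 = 1767263190.
With the 3^19 = 1162261467 factor, the coefficient is 1162261467 * 1767263190 = 2054021907784499730.

2054021907784499730


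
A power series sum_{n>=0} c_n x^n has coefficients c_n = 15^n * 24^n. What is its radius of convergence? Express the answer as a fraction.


By the root test (Cauchy-Hadamard), the radius is R = 1 / limsup_n |c_n|^(1/n).
Here |c_n|^(1/n) = (15^n * 24^n)^(1/n) = 15 * 24 = 360 for all n.
So R = 1/360 = 1/360.

1/360


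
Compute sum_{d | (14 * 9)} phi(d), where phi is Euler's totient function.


First, 14 * 9 = 126. One classical identity is sum_{d | n} phi(d) = n (each k in [1, n] has a unique gcd with n, and among the k's with gcd(k, n) = n/d there are phi(d) of them). So the sum equals 126. We also verify directly:
Divisors of 126: 1, 2, 3, 6, 7, 9, 14, 18, 21, 42, 63, 126.
phi values: 1, 1, 2, 2, 6, 6, 6, 6, 12, 12, 36, 36.
Sum = 126.

126


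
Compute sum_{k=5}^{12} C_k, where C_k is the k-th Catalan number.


C_5 through C_12: 42, 132, 429, 1430, 4862, 16796, 58786, 208012
Sum = 42 + 132 + 429 + 1430 + 4862 + 16796 + 58786 + 208012
= 290489

290489


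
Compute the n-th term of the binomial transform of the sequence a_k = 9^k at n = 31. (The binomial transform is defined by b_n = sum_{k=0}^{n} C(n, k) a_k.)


With a_k = 9^k, b_n = sum_{k=0}^{n} C(n, k) 9^k = (1 + 9)^n by the binomial theorem.
For n = 31: (1 + 9)^31 = 10^31 = 10000000000000000000000000000000.

10000000000000000000000000000000


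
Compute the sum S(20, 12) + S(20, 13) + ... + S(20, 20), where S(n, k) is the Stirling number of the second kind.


By definition, S(n, k) counts partitions of an n-set into exactly k nonempty blocks.
Computing row n = 20 for k = 12..20:
S(20, k): 411016633391, 61068660380, 6302524580, 452329200, 22350954, 741285, 15675, 190, 1
Sum = 478863255656.

478863255656


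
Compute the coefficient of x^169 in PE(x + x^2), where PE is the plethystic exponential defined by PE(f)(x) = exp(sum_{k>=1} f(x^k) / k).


With f(x) = x + x^2, the exponent is sum_{k>=1} (x^k + x^(2k)) / k = -ln(1 - x) - ln(1 - x^2). Exponentiating:
PE(x + x^2) = 1 / ((1 - x)(1 - x^2)).
This is the generating function for partitions of n into parts of size 1 or 2. The number of 2's can be any j in 0..84, and the rest are 1's, so
[x^169] = floor(169/2) + 1 = 85.

85


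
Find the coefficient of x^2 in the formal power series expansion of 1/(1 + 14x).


Write 1/(1 + c x) = 1/(1 - (-c) x) and apply the geometric-series identity
1/(1 - y) = sum_{k>=0} y^k to get 1/(1 + c x) = sum_{k>=0} (-c)^k x^k.
So the coefficient of x^k is (-c)^k = (-1)^k * c^k.
Here c = 14 and k = 2:
(-14)^2 = 1 * 196 = 196

196


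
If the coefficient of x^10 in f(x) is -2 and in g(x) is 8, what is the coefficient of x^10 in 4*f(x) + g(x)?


Scalar multiplication scales coefficients: 4 * -2 = -8.
Then add the g coefficient: -8 + 8
= 0

0


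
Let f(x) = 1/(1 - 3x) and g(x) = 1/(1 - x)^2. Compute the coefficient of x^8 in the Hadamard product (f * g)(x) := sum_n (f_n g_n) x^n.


f has coefficients f_k = 3^k. For g = 1/(1 - x)^2 the coefficient is g_k = C(k + 1, 1) = k + 1. The Hadamard coefficient is (f * g)_k = 3^k * (k + 1).
For k = 8: 3^8 * 9 = 6561 * 9 = 59049.

59049


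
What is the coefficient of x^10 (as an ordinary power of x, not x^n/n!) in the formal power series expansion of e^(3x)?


The exponential series is e^y = sum_{k>=0} y^k / k!. Substituting y = 3x gives
e^(3x) = sum_{k>=0} 3^k x^k / k!.
So the coefficient of x^n is a^n/n! with a = 3, n = 10:
3^10 / 10! = 59049/3628800 = 729/44800

729/44800


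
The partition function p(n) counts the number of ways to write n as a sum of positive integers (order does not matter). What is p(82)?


Using the generating function prod_{k>=1} 1/(1-x^k), we compute p(82).
By dynamic programming over parts 1 through 82:
p(82) = 20506255

20506255


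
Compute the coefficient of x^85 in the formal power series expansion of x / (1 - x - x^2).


Let f(x) = sum_{k>=0} a_k x^k. Multiplying f(x) * (1 - x - x^2) = x and matching coefficients gives a_0 = 0, a_1 = 1, and a_k = a_{k-1} + a_{k-2} for k >= 2. These are the Fibonacci numbers F_k.
Iterating from F_0 = 0, F_1 = 1:
F_0=0, F_1=1, F_2=1, F_3=2, F_4=3, F_5=5, F_6=8, F_7=13, F_8=21, F_9=34, ...
F_85 = 259695496911122585.

259695496911122585


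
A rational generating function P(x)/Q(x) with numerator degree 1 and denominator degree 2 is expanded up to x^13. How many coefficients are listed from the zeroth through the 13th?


Expanding up to x^13 gives the coefficients for x^0, x^1, ..., x^13.
That is 13 + 1 = 14 coefficients in total.

14


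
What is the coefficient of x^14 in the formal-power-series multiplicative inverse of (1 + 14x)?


The inverse is 1/(1 + 14x). Apply the geometric identity 1/(1 - y) = sum_{k>=0} y^k with y = -14x:
1/(1 + 14x) = sum_{k>=0} (-14)^k x^k.
So the coefficient of x^14 is (-14)^14 = 11112006825558016.

11112006825558016


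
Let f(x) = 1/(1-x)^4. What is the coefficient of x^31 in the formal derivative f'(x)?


Differentiate: d/dx [ 1/(1-x)^r ] = r / (1-x)^(r+1).
Here r = 4, so f'(x) = 4 / (1-x)^5.
The expansion of 1/(1-x)^(r+1) has coefficient of x^n equal to C(n+r, r).
So the coefficient of x^31 in f'(x) is
4 * C(35, 4) = 4 * 52360 = 209440

209440


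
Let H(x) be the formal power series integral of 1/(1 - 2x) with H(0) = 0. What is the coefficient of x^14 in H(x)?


1/(1 - 2x) = sum_{k>=0} 2^k x^k. Integrating termwise with H(0) = 0:
H(x) = sum_{k>=0} 2^k x^(k+1) / (k+1) = sum_{m>=1} 2^(m-1) x^m / m.
For m = 14: 2^13/14 = 8192/14 = 4096/7.

4096/7


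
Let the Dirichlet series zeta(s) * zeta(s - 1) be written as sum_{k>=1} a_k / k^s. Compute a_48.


Convolution gives a_k = sum_{d | k} d * 1 = sum_{d | k} d = sigma(k), the sum of positive divisors of k.
For k = 48, the divisors are 1, 2, 3, 4, 6, 8, 12, 16, 24, 48, so
sigma(48) = 1 + 2 + 3 + 4 + 6 + 8 + 12 + 16 + 24 + 48 = 124.

124


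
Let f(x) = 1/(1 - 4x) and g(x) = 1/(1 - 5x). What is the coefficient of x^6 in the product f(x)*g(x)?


The coefficient of x^n in f*g is the Cauchy product: sum_{k=0}^{n} a^k * b^(n-k).
With a=4, b=5, n=6:
sum_{k=0}^{6} 4^k * 5^(6-k)
= 61741

61741


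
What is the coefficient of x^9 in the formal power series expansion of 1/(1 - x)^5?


The expansion 1/(1 - x)^r = sum_{k>=0} C(k + r - 1, r - 1) x^k follows from the multiset / negative-binomial theorem (or from repeated differentiation of the geometric series).
For r = 5 and k = 9:
C(13, 4) = 6227020800 / (24 * 362880) = 715.

715


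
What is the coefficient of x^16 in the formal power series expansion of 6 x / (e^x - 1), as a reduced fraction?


The exponential generating function for Bernoulli numbers is
x / (e^x - 1) = sum_{k>=0} B_k x^k / k!.
So the coefficient of x^16 in 6 x / (e^x - 1) is 6 B_16 / 16!.
Computing: B_16 = -3617/510, 16! = 20922789888000, giving
6 * -3617/510 / 20922789888000 = -3617/1778437140480000.

-3617/1778437140480000


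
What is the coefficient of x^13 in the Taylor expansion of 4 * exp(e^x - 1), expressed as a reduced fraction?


exp(e^x - 1) = sum_{k>=0} Bell_k x^k / k!, where Bell_k is the k-th Bell number.
So the coefficient of x^13 is 4 * Bell_13 / 13!.
Computing: Bell_13 = 27644437 and 13! = 6227020800, giving
4 * 27644437/6227020800 = 27644437/1556755200.

27644437/1556755200


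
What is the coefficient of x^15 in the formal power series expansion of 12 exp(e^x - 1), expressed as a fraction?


exp(e^x - 1) is the exponential generating function for the Bell numbers Bell_k: exp(e^x - 1) = sum_{k>=0} Bell_k x^k / k!.
So the coefficient of x^15 in 12 exp(e^x - 1) is 12 Bell_15 / 15!.
Computing: Bell_15 = 1382958545 and 15! = 1307674368000, giving
12 * 1382958545/1307674368000 = 276591709/21794572800.

276591709/21794572800


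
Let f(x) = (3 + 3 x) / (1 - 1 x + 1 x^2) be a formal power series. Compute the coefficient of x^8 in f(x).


Write f(x) = sum_{k>=0} a_k x^k. Multiplying both sides by 1 - 1 x + 1 x^2 gives
(1 - 1 x + 1 x^2) sum_{k>=0} a_k x^k = 3 + 3 x.
Matching coefficients:
 x^0: a_0 = 3
 x^1: a_1 - 1 a_0 = 3  =>  a_1 = 1*3 + 3 = 6
 x^k (k >= 2): a_k = 1 a_{k-1} - 1 a_{k-2}.
Iterating: a_2 = 3, a_3 = -3, a_4 = -6, a_5 = -3, a_6 = 3, a_7 = 6, a_8 = 3.
So the coefficient of x^8 is 3.

3


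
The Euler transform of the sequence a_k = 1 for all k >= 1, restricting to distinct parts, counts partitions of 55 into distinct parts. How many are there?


Partitions of 55 into distinct parts can be computed via generating function.
Product (1+x)(1+x^2)(1+x^3)...
The coefficient of x^55 = 6378

6378


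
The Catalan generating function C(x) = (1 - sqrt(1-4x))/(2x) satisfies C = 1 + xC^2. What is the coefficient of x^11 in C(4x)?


Substituting x -> 4x scales the n-th coefficient by 4^n, so [x^11] C(4x) = 4^11 * C_11.
C_11 = C(2*11, 11)/(12) = 705432/12 = 58786.
So 4^11 * 58786 = 4194304 * 58786 = 246566354944.

246566354944


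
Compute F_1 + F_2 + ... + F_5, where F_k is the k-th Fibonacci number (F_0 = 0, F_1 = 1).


Use the identity sum_{k=0}^{N} F_k = F_{N+2} - 1 (which follows from F_{k+2} - F_{k+1} = F_k). Then
sum_{k=1}^{5} F_k = (F_{7} - 1) - (F_{2} - 1) = F_{7} - F_{2}.
Computing: F_{7} = 13, F_{2} = 1, so
Sum = 13 - 1 = 12.

12


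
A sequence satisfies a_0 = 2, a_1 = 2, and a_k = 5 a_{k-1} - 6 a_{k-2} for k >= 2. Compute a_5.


The characteristic equation is t^2 - 5 t + 6 = 0, with roots r_1 = 3 and r_2 = 2 (so c_1 = r_1 + r_2, c_2 = -r_1 r_2 as required).
One can use the closed form a_n = A r_1^n + B r_2^n, but direct iteration is more reliable:
a_0 = 2, a_1 = 2, a_2 = -2, a_3 = -22, a_4 = -98, a_5 = -358.
So a_5 = -358.

-358
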